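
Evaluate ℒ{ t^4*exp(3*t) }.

L{t^4} = 4!/s^5 = 24/s^5.
By the first shifting theorem, multiplying by e^(3t) replaces s with s - 3.

24/(s - 3)^5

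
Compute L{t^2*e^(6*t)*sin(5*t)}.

L{sin(5t)} = 5/(s^2 + 25).
Multiplying by e^(6t) shifts s → s - 6, so L{e^(6*t)*sin(5*t)} = 5/((s - 6)^2 + 25).
Then apply L{t^2·g(t)} = (-1)^2 d^2/ds^2[G(s)] with G(s) = 5/((s - 6)^2 + 25):
differentiating 2 times and applying the sign gives 10*(3*s^2 - 36*s + 83)/(s^2 - 12*s + 61)^3.

10*(3*s^2 - 36*s + 83)/(s^2 - 12*s + 61)^3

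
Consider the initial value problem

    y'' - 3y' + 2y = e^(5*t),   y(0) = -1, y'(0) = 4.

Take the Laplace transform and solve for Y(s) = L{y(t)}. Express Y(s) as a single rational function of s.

Transform both sides with L{·}.
Using L{y''} = s^2 Y - s·y(0) - y'(0) and L{y'} = sY - y(0), with y(0) = -1, y'(0) = 4, the left side becomes (s^2 - 3*s + 2)Y - (-s + 7).
The right side is L{e^(5*t)} = 1/(s - 5).
So (s^2 - 3*s + 2)Y = 1/(s - 5) + (-s + 7).
Divide through and combine into a single rational function.

Y(s) = (-s^2 + 12*s - 34)/(s^3 - 8*s^2 + 17*s - 10)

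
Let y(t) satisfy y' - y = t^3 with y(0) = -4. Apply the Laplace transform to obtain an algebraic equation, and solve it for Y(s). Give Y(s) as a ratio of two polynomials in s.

Y(s) = (-4*s^4 + 6)/(s^5 - s^4)

Apply the Laplace transform to the equation.
With L{y'} = sY - y(0) = sY - (-4): the LHS transforms to (s - 1)Y - (-4).
The right side is L{t^3} = 6/s^4.
So (s - 1)Y = 6/s^4 + (-4).
Solve for Y(s) and write it as one ratio of polynomials.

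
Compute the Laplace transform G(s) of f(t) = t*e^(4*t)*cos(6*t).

L{cos(6t)} = s/(s^2 + 36).
Multiplying by e^(4t) shifts s → s - 4, so L{e^(4*t)*cos(6*t)} = (s - 4)/((s - 4)^2 + 36).
Then apply L{t·g(t)} = -d/ds[H(s)] with H(s) = (s - 4)/((s - 4)^2 + 36):
differentiating 1 time and applying the sign gives (s - 10)*(s + 2)/(s^2 - 8*s + 52)^2.

G(s) = (s - 10)*(s + 2)/(s^2 - 8*s + 52)^2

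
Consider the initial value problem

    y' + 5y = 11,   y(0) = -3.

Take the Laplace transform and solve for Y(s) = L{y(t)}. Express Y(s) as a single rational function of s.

Y(s) = (-3*s + 11)/(s^2 + 5*s)

Transform both sides with L{·}.
The derivative rules (L{y'} = sY - y(0) = sY - (-3)) turn the left side into (s + 5)Y - (-3).
The right side is L{11} = 11/s.
So (s + 5)Y = 11/s + (-3).
Divide through and combine into a single rational function.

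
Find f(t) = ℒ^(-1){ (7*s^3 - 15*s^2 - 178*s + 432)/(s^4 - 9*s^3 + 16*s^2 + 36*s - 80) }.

f(t) = 2*exp(5*t) + 6*exp(4*t) + 3*exp(2*t) - 4*exp(-2*t)

Factor the denominator: s^4 - 9*s^3 + 16*s^2 + 36*s - 80 = (s - 5)*(s - 4)*(s - 2)*(s + 2).
Partial fraction decomposition gives [2/(s - 5)] + [3/(s - 2)] + [6/(s - 4)] + [-4/(s + 2)].
Invert each term: 2/(s - 5) ↔ 2e^(5t); 3/(s - 2) ↔ 3e^(2t); 6/(s - 4) ↔ 6e^(4t); -4/(s + 2) ↔ -4e^(-2t).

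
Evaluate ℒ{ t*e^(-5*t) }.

L{e^(-5t)} = 1/(s + 5).
Then apply L{t·g(t)} = -d/ds[G(s)] with G(s) = 1/(s + 5):
differentiating 1 time and applying the sign gives (s + 5)^(-2).

(s + 5)^(-2)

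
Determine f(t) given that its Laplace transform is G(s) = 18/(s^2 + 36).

Since L{sin(6t)} = 6/(s^2 + 36), the inverse is sin(6*t), scaled by 3.

f(t) = 3*sin(6*t)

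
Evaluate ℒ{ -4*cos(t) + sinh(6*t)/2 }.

Apply the Laplace transform termwise.
(-4)·[L{cos(t)} = s/(s^2 + 1)]; (1/2)·[L{sinh(6t)} = 6/(s^2 - 36)].

-4*s/(s^2 + 1) + 3/(s^2 - 36)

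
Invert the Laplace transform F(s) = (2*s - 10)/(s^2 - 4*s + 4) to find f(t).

f(t) = -6*t*exp(2*t) + 2*exp(2*t)

Factor the denominator: s^2 - 4*s + 4 = (s - 2)^2.
Partial fraction decomposition gives [2/(s - 2)] + [-6/(s - 2)^2].
Invert each term: 2/(s - 2) ↔ 2e^(2t); -6/(s - 2)^2 ↔ -6t·e^(2t).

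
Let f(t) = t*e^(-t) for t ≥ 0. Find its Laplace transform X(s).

X(s) = (s + 1)^(-2)

L{e^(-t)} = 1/(s + 1).
Then apply L{t·g(t)} = -d/ds[G(s)] with G(s) = 1/(s + 1):
differentiating 1 time and applying the sign gives (s + 1)^(-2).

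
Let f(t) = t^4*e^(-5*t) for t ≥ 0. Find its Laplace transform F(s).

F(s) = 24/(s + 5)^5

L{t^4} = 4!/s^5 = 24/s^5.
By the first shifting theorem, multiplying by e^(-5t) replaces s with s + 5.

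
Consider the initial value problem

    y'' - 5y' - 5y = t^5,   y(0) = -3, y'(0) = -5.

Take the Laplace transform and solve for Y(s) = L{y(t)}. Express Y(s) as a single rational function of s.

Y(s) = (-3*s^7 + 10*s^6 + 120)/(s^8 - 5*s^7 - 5*s^6)

Laplace-transform each side.
Using L{y''} = s^2 Y - s·y(0) - y'(0) and L{y'} = sY - y(0), with y(0) = -3, y'(0) = -5, the left side becomes (s^2 - 5*s - 5)Y - (-3*s + 10).
The right side is L{t^5} = 120/s^6.
So (s^2 - 5*s - 5)Y = 120/s^6 + (-3*s + 10).
Solve for Y(s) and write it as one ratio of polynomials.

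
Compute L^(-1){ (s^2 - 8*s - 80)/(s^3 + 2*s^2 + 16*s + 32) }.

Factor the denominator: s^3 + 2*s^2 + 16*s + 32 = (s + 2)*(s^2 + 16).
Partial fraction decomposition gives [-3/(s + 2)] + [4*s/(s^2 + 16)] + [-16/(s^2 + 16)].
Invert each term: -3/(s + 2) ↔ -3e^(-2t); 4·s/(s^2 + 16) ↔ 4cos(4t); -4·4/(s^2 + 16) ↔ -4sin(4t).

-4*sin(4*t) + 4*cos(4*t) - 3*exp(-2*t)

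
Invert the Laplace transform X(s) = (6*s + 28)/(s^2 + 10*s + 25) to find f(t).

f(t) = -2*t*exp(-5*t) + 6*exp(-5*t)

Factor the denominator: s^2 + 10*s + 25 = (s + 5)^2.
Partial fraction decomposition gives [6/(s + 5)] + [-2/(s + 5)^2].
Invert each term: 6/(s + 5) ↔ 6e^(-5t); -2/(s + 5)^2 ↔ -2t·e^(-5t).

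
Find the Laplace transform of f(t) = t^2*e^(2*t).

2/(s - 2)^3

L{e^(2t)} = 1/(s - 2).
Then apply L{t^2·g(t)} = (-1)^2 d^2/ds^2[G(s)] with G(s) = 1/(s - 2):
differentiating 2 times and applying the sign gives 2/(s - 2)^3.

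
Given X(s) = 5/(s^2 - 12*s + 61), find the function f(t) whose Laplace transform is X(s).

Rewrite the denominator: s^2 - 12*s + 61 = (s - 6)^2 + 25.
The form in (s - 6) signals a first-shifting-theorem factor e^(6t).
Since L{sin(5t)} = 5/(s^2 + 25), the inverse is exp(6*t)*sin(5*t).

f(t) = exp(6*t)*sin(5*t)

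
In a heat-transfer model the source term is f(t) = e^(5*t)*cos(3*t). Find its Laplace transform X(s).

X(s) = (s - 5)/((s - 5)^2 + 9)

L{cos(3t)} = s/(s^2 + 9).
By the first shifting theorem, multiplying by e^(5t) replaces s with s - 5.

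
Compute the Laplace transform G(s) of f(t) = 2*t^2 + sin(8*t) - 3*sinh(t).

G(s) = 8/(s^2 + 64) - 3/(s^2 - 1) + 4/s^3

The transform is linear, so treat each term independently.
L{sin(8t)} = 8/(s^2 + 64); (-3)·[L{sinh(t)} = 1/(s^2 - 1)]; (2)·[L{t^2} = 2!/s^3 = 2/s^3].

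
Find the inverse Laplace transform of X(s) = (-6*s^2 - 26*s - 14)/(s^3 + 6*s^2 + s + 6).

Factor the denominator: s^3 + 6*s^2 + s + 6 = (s + 6)*(s^2 + 1).
Partial fraction decomposition gives [-2/(s + 6)] + [-4*s/(s^2 + 1)] + [-2/(s^2 + 1)].
Invert each term: -2/(s + 6) ↔ -2e^(-6t); -4·s/(s^2 + 1) ↔ -4cos(t); -2·1/(s^2 + 1) ↔ -2sin(t).

-2*sin(t) - 4*cos(t) - 2*exp(-6*t)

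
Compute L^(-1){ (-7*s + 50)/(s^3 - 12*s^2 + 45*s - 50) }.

Factor the denominator: s^3 - 12*s^2 + 45*s - 50 = (s - 5)^2*(s - 2).
Partial fraction decomposition gives [-4/(s - 5)] + [5/(s - 5)^2] + [4/(s - 2)].
Invert each term: -4/(s - 5) ↔ -4e^(5t); 5/(s - 5)^2 ↔ 5t·e^(5t); 4/(s - 2) ↔ 4e^(2t).

5*t*exp(5*t) - 4*exp(5*t) + 4*exp(2*t)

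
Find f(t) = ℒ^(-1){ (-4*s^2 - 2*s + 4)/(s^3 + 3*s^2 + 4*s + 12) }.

Factor the denominator: s^3 + 3*s^2 + 4*s + 12 = (s + 3)*(s^2 + 4).
Partial fraction decomposition gives [-2/(s + 3)] + [-2*s/(s^2 + 4)] + [4/(s^2 + 4)].
Invert each term: -2/(s + 3) ↔ -2e^(-3t); -2·s/(s^2 + 4) ↔ -2cos(2t); 2·2/(s^2 + 4) ↔ 2sin(2t).

f(t) = 2*sin(2*t) - 2*cos(2*t) - 2*exp(-3*t)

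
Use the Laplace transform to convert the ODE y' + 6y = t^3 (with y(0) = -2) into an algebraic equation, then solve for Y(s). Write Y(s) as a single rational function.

Apply the Laplace transform to the equation.
With L{y'} = sY - y(0) = sY - (-2): the LHS transforms to (s + 6)Y - (-2).
The right side is L{t^3} = 6/s^4.
So (s + 6)Y = 6/s^4 + (-2).
Divide through and combine into a single rational function.

Y(s) = (-2*s^4 + 6)/(s^5 + 6*s^4)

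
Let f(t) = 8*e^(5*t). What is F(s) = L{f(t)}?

F(s) = 8/(s - 5)

L{8} = 8/s.
By the first shifting theorem, multiplying by e^(5t) replaces s with s - 5.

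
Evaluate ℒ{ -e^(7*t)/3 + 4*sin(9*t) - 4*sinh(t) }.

Apply the Laplace transform termwise.
(-4)·[L{sinh(t)} = 1/(s^2 - 1)]; (4)·[L{sin(9t)} = 9/(s^2 + 81)]; (-1/3)·[L{e^(7t)} = 1/(s - 7)].

36/(s^2 + 81) - 4/(s^2 - 1) - 1/(3*(s - 7))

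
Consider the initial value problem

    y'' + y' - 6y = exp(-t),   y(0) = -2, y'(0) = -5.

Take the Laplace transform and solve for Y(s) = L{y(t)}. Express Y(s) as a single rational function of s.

Y(s) = (-2*s^2 - 9*s - 6)/(s^3 + 2*s^2 - 5*s - 6)

Take the Laplace transform of both sides.
Using L{y''} = s^2 Y - s·y(0) - y'(0) and L{y'} = sY - y(0), with y(0) = -2, y'(0) = -5, the left side becomes (s^2 + s - 6)Y - (-2*s - 7).
The right side is L{exp(-t)} = 1/(s + 1).
So (s^2 + s - 6)Y = 1/(s + 1) + (-2*s - 7).
Divide through and combine into a single rational function.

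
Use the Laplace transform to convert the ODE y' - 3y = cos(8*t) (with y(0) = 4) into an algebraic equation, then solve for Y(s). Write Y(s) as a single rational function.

Y(s) = (4*s^2 + s + 256)/(s^3 - 3*s^2 + 64*s - 192)

Apply the Laplace transform to the equation.
Using L{y'} = sY - y(0) = sY - 4, the left side becomes (s - 3)Y - (4).
The right side is L{cos(8*t)} = s/(s^2 + 64).
So (s - 3)Y = s/(s^2 + 64) + (4).
Divide through and combine into a single rational function.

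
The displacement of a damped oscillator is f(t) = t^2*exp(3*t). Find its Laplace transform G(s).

L{e^(3t)} = 1/(s - 3).
Then apply L{t^2·g(t)} = (-1)^2 d^2/ds^2[H(s)] with H(s) = 1/(s - 3):
differentiating 2 times and applying the sign gives 2/(s - 3)^3.

G(s) = 2/(s - 3)^3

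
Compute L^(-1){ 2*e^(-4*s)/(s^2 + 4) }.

Heaviside(t - 4)*(sin(2*t - 8))

The factor e^(-4s) signals a time shift by c = 4 (second shifting theorem).
L{sin(2t)} = 2/(s^2 + 4), so L^-1{2/(s^2 + 4)} = sin(2*t).
Hence the inverse is u(t - 4) times that function evaluated at t - 4.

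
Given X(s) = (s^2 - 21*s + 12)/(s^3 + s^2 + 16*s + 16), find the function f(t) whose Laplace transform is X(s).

f(t) = -5*sin(4*t) - cos(4*t) + 2*exp(-t)

Factor the denominator: s^3 + s^2 + 16*s + 16 = (s + 1)*(s^2 + 16).
Partial fraction decomposition gives [2/(s + 1)] + [-s/(s^2 + 16)] + [-20/(s^2 + 16)].
Invert each term: 2/(s + 1) ↔ 2e^(-t); -1·s/(s^2 + 16) ↔ -cos(4t); -5·4/(s^2 + 16) ↔ -5sin(4t).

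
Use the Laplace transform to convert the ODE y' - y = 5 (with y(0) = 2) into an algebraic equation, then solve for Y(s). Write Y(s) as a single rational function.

Y(s) = (2*s + 5)/(s^2 - s)

Laplace-transform each side.
Using L{y'} = sY - y(0) = sY - 2, the left side becomes (s - 1)Y - (2).
The right side is L{5} = 5/s.
So (s - 1)Y = 5/s + (2).
Solve for Y(s) and write it as one ratio of polynomials.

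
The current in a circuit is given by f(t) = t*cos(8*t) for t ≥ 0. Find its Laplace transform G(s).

L{cos(8t)} = s/(s^2 + 64).
Then apply L{t·g(t)} = -d/ds[H(s)] with H(s) = s/(s^2 + 64):
differentiating 1 time and applying the sign gives (s - 8)*(s + 8)/(s^2 + 64)^2.

G(s) = (s - 8)*(s + 8)/(s^2 + 64)^2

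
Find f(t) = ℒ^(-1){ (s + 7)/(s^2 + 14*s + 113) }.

Rewrite the denominator: s^2 + 14*s + 113 = (s + 7)^2 + 64.
The form in (s + 7) signals a first-shifting-theorem factor e^(-7t).
Since L{cos(8t)} = s/(s^2 + 64), the inverse is exp(-7*t)*cos(8*t).

f(t) = exp(-7*t)*cos(8*t)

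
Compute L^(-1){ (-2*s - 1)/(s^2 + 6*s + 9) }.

5*t*exp(-3*t) - 2*exp(-3*t)

Factor the denominator: s^2 + 6*s + 9 = (s + 3)^2.
Partial fraction decomposition gives [-2/(s + 3)] + [5/(s + 3)^2].
Invert each term: -2/(s + 3) ↔ -2e^(-3t); 5/(s + 3)^2 ↔ 5t·e^(-3t).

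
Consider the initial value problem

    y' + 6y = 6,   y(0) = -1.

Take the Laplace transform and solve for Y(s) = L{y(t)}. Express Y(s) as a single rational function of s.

Laplace-transform each side.
The derivative rules (L{y'} = sY - y(0) = sY - (-1)) turn the left side into (s + 6)Y - (-1).
The right side is L{6} = 6/s.
So (s + 6)Y = 6/s + (-1).
Solve for Y(s) and write it as one ratio of polynomials.

Y(s) = (-s + 6)/(s^2 + 6*s)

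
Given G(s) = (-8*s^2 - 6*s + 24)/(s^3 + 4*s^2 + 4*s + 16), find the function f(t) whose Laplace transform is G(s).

f(t) = 5*sin(2*t) - 4*cos(2*t) - 4*exp(-4*t)

Factor the denominator: s^3 + 4*s^2 + 4*s + 16 = (s + 4)*(s^2 + 4).
Partial fraction decomposition gives [-4/(s + 4)] + [-4*s/(s^2 + 4)] + [10/(s^2 + 4)].
Invert each term: -4/(s + 4) ↔ -4e^(-4t); -4·s/(s^2 + 4) ↔ -4cos(2t); 5·2/(s^2 + 4) ↔ 5sin(2t).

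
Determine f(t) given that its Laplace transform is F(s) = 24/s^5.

f(t) = t^4

Since L{t^4} = 4!/s^5 = 24/s^5, the inverse is t^4.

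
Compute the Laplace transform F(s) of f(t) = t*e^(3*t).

L{e^(3t)} = 1/(s - 3).
Then apply L{t·g(t)} = -d/ds[G(s)] with G(s) = 1/(s - 3):
differentiating 1 time and applying the sign gives (s - 3)^(-2).

F(s) = (s - 3)^(-2)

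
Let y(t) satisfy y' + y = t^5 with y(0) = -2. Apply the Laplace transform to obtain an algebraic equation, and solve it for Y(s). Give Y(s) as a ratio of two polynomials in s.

Transform both sides with L{·}.
Using L{y'} = sY - y(0) = sY - (-2), the left side becomes (s + 1)Y - (-2).
The right side is L{t^5} = 120/s^6.
So (s + 1)Y = 120/s^6 + (-2).
Isolate Y and clear denominators.

Y(s) = (-2*s^6 + 120)/(s^7 + s^6)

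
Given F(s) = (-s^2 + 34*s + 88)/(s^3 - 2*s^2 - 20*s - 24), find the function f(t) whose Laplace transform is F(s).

Factor the denominator: s^3 - 2*s^2 - 20*s - 24 = (s - 6)*(s + 2)^2.
Partial fraction decomposition gives [-5/(s + 2)] + [-2/(s + 2)^2] + [4/(s - 6)].
Invert each term: -5/(s + 2) ↔ -5e^(-2t); -2/(s + 2)^2 ↔ -2t·e^(-2t); 4/(s - 6) ↔ 4e^(6t).

f(t) = -2*t*exp(-2*t) + 4*exp(6*t) - 5*exp(-2*t)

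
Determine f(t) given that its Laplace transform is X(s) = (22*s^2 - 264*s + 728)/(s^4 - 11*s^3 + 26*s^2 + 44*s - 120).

f(t) = -2*exp(6*t) + 2*exp(5*t) + 6*exp(2*t) - 6*exp(-2*t)

Factor the denominator: s^4 - 11*s^3 + 26*s^2 + 44*s - 120 = (s - 6)*(s - 5)*(s - 2)*(s + 2).
Partial fraction decomposition gives [6/(s - 2)] + [-2/(s - 6)] + [-6/(s + 2)] + [2/(s - 5)].
Invert each term: 6/(s - 2) ↔ 6e^(2t); -2/(s - 6) ↔ -2e^(6t); -6/(s + 2) ↔ -6e^(-2t); 2/(s - 5) ↔ 2e^(5t).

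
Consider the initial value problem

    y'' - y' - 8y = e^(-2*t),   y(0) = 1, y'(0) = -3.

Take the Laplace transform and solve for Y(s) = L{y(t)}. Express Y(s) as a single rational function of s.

Y(s) = (s^2 - 2*s - 7)/(s^3 + s^2 - 10*s - 16)

Take the Laplace transform of both sides.
Using L{y''} = s^2 Y - s·y(0) - y'(0) and L{y'} = sY - y(0), with y(0) = 1, y'(0) = -3, the left side becomes (s^2 - s - 8)Y - (s - 4).
The right side is L{e^(-2*t)} = 1/(s + 2).
So (s^2 - s - 8)Y = 1/(s + 2) + (s - 4).
Divide through and combine into a single rational function.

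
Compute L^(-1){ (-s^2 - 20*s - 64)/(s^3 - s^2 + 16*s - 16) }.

Factor the denominator: s^3 - s^2 + 16*s - 16 = (s - 1)*(s^2 + 16).
Partial fraction decomposition gives [-5/(s - 1)] + [4*s/(s^2 + 16)] + [-16/(s^2 + 16)].
Invert each term: -5/(s - 1) ↔ -5e^(t); 4·s/(s^2 + 16) ↔ 4cos(4t); -4·4/(s^2 + 16) ↔ -4sin(4t).

-5*exp(t) - 4*sin(4*t) + 4*cos(4*t)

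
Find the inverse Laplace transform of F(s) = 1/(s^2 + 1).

sin(t)

Since L{sin(t)} = 1/(s^2 + 1), the inverse is sin(t).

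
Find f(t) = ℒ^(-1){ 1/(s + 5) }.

Since L{e^(-5t)} = 1/(s + 5), the inverse is e^(-5*t).

f(t) = exp(-5*t)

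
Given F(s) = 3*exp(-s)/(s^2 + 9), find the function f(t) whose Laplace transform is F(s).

The factor e^(-s) signals a time shift by c = 1 (second shifting theorem).
L{sin(3t)} = 3/(s^2 + 9), so L^-1{3/(s^2 + 9)} = sin(3*t).
Hence the inverse is u(t - 1) times that function evaluated at t - 1.

f(t) = Heaviside(t - 1)*(sin(3*t - 3))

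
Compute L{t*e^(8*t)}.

(s - 8)^(-2)

L{e^(8t)} = 1/(s - 8).
Then apply L{t·g(t)} = -d/ds[H(s)] with H(s) = 1/(s - 8):
differentiating 1 time and applying the sign gives (s - 8)^(-2).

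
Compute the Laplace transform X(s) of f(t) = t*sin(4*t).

X(s) = 8*s/(s^2 + 16)^2

L{sin(4t)} = 4/(s^2 + 16).
Then apply L{t·g(t)} = -d/ds[G(s)] with G(s) = 4/(s^2 + 16):
differentiating 1 time and applying the sign gives 8*s/(s^2 + 16)^2.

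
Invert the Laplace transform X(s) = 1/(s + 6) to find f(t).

f(t) = exp(-6*t)

Since L{e^(-6t)} = 1/(s + 6), the inverse is exp(-6*t).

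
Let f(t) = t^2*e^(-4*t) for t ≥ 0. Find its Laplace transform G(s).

G(s) = 2/(s + 4)^3

L{e^(-4t)} = 1/(s + 4).
Then apply L{t^2·g(t)} = (-1)^2 d^2/ds^2[H(s)] with H(s) = 1/(s + 4):
differentiating 2 times and applying the sign gives 2/(s + 4)^3.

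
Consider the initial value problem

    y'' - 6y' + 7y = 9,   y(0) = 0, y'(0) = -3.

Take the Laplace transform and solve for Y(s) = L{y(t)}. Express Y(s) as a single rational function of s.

Transform both sides with L{·}.
Using L{y''} = s^2 Y - s·y(0) - y'(0) and L{y'} = sY - y(0), with y(0) = 0, y'(0) = -3, the left side becomes (s^2 - 6*s + 7)Y - (-3).
The right side is L{9} = 9/s.
So (s^2 - 6*s + 7)Y = 9/s + (-3).
Isolate Y and clear denominators.

Y(s) = (-3*s + 9)/(s^3 - 6*s^2 + 7*s)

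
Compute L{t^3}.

L{t^3} = 3!/s^4 = 6/s^4.

6/s^4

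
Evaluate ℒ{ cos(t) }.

s/(s^2 + 1)

L{cos(t)} = s/(s^2 + 1).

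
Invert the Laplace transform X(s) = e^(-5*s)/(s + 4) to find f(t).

f(t) = Heaviside(t - 5)*(exp(-4*t + 20))

The factor e^(-5s) signals a time shift by c = 5 (second shifting theorem).
L{e^(-4t)} = 1/(s + 4), so L^-1{1/(s + 4)} = e^(-4*t).
Hence the inverse is u(t - 5) times that function evaluated at t - 5.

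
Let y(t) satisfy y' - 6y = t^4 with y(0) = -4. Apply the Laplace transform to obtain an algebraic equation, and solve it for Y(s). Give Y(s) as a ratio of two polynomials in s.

Y(s) = (-4*s^5 + 24)/(s^6 - 6*s^5)

Laplace-transform each side.
Using L{y'} = sY - y(0) = sY - (-4), the left side becomes (s - 6)Y - (-4).
The right side is L{t^4} = 24/s^5.
So (s - 6)Y = 24/s^5 + (-4).
Divide through and combine into a single rational function.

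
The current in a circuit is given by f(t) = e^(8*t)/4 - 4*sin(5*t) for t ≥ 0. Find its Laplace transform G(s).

The transform is linear, so treat each term independently.
(-4)·[L{sin(5t)} = 5/(s^2 + 25)]; (1/4)·[L{e^(8t)} = 1/(s - 8)].

G(s) = -20/(s^2 + 25) + 1/(4*(s - 8))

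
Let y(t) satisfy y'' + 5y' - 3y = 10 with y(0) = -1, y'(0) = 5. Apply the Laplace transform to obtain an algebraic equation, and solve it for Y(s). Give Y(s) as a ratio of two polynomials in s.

Y(s) = (-s^2 + 10)/(s^3 + 5*s^2 - 3*s)

Take the Laplace transform of both sides.
The derivative rules (L{y''} = s^2 Y - s·y(0) - y'(0) and L{y'} = sY - y(0), with y(0) = -1, y'(0) = 5) turn the left side into (s^2 + 5*s - 3)Y - (-s).
The right side is L{10} = 10/s.
So (s^2 + 5*s - 3)Y = 10/s + (-s).
Solve for Y(s) and write it as one ratio of polynomials.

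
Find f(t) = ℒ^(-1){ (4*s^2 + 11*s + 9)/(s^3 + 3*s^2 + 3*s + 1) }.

f(t) = t^2*exp(-t) + 3*t*exp(-t) + 4*exp(-t)

Factor the denominator: s^3 + 3*s^2 + 3*s + 1 = (s + 1)^3.
Partial fraction decomposition gives [4/(s + 1)] + [3/(s + 1)^2] + [2/(s + 1)^3].
Invert each term: 4/(s + 1) ↔ 4e^(-t); 3/(s + 1)^2 ↔ 3t·e^(-t); 2/(s + 1)^3 ↔ (1)t^2·e^(-t).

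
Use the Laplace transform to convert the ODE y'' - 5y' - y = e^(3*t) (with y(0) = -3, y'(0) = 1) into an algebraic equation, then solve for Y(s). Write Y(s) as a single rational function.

Laplace-transform each side.
With L{y''} = s^2 Y - s·y(0) - y'(0) and L{y'} = sY - y(0), with y(0) = -3, y'(0) = 1: the LHS transforms to (s^2 - 5*s - 1)Y - (-3*s + 16).
The right side is L{e^(3*t)} = 1/(s - 3).
So (s^2 - 5*s - 1)Y = 1/(s - 3) + (-3*s + 16).
Isolate Y and clear denominators.

Y(s) = (-3*s^2 + 25*s - 47)/(s^3 - 8*s^2 + 14*s + 3)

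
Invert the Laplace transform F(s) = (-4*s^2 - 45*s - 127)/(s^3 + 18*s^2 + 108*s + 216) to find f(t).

f(t) = -t^2*exp(-6*t)/2 + 3*t*exp(-6*t) - 4*exp(-6*t)

Factor the denominator: s^3 + 18*s^2 + 108*s + 216 = (s + 6)^3.
Partial fraction decomposition gives [-4/(s + 6)] + [3/(s + 6)^2] + [-1/(s + 6)^3].
Invert each term: -4/(s + 6) ↔ -4e^(-6t); 3/(s + 6)^2 ↔ 3t·e^(-6t); -1/(s + 6)^3 ↔ (-1/2)t^2·e^(-6t).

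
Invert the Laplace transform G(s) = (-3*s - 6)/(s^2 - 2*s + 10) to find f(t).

Complete the square in the denominator: s^2 - 2*s + 10 = (s - 1)^2 + 3^2.
Split the numerator to match: -3*s - 6 = -3·(s - 1) - 3·3.
Invert each term: -3·(s - 1)/((s - 1)^2 + 9) ↔ -3e^(t)cos(3t); -3·3/((s - 1)^2 + 9) ↔ -3e^(t)sin(3t).

f(t) = -3*exp(t)*sin(3*t) - 3*exp(t)*cos(3*t)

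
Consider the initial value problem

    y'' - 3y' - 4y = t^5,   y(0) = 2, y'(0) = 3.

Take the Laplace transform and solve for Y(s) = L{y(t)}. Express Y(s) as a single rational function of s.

Transform both sides with L{·}.
The derivative rules (L{y''} = s^2 Y - s·y(0) - y'(0) and L{y'} = sY - y(0), with y(0) = 2, y'(0) = 3) turn the left side into (s^2 - 3*s - 4)Y - (2*s - 3).
The right side is L{t^5} = 120/s^6.
So (s^2 - 3*s - 4)Y = 120/s^6 + (2*s - 3).
Divide through and combine into a single rational function.

Y(s) = (2*s^7 - 3*s^6 + 120)/(s^8 - 3*s^7 - 4*s^6)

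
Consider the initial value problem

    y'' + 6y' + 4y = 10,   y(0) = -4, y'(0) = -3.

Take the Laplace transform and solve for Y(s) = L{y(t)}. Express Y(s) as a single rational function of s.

Laplace-transform each side.
Using L{y''} = s^2 Y - s·y(0) - y'(0) and L{y'} = sY - y(0), with y(0) = -4, y'(0) = -3, the left side becomes (s^2 + 6*s + 4)Y - (-4*s - 27).
The right side is L{10} = 10/s.
So (s^2 + 6*s + 4)Y = 10/s + (-4*s - 27).
Divide through and combine into a single rational function.

Y(s) = (-4*s^2 - 27*s + 10)/(s^3 + 6*s^2 + 4*s)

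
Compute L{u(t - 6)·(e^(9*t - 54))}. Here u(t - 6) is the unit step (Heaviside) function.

exp(-6*s)/(s - 9)

By the second shifting theorem, L{u(t - c)·g(t - c)} = e^(-cs)·G(s) with c = 6 and G(s) = L{g(t)}.
L{e^(9t)} = 1/(s - 9).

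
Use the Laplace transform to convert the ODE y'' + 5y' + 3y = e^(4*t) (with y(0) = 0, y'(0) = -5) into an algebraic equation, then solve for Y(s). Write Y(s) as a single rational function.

Laplace-transform each side.
Using L{y''} = s^2 Y - s·y(0) - y'(0) and L{y'} = sY - y(0), with y(0) = 0, y'(0) = -5, the left side becomes (s^2 + 5*s + 3)Y - (-5).
The right side is L{e^(4*t)} = 1/(s - 4).
So (s^2 + 5*s + 3)Y = 1/(s - 4) + (-5).
Solve for Y(s) and write it as one ratio of polynomials.

Y(s) = (-5*s + 21)/(s^3 + s^2 - 17*s - 12)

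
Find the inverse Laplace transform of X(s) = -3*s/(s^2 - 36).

Since L{cosh(6t)} = s/(s^2 - 36), the inverse is cosh(6*t), scaled by -3.

-3*cosh(6*t)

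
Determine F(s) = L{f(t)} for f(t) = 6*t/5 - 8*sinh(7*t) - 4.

F(s) = -56/(s^2 - 49) - 4/s + 6/(5*s^2)

The transform is linear, so treat each term independently.
(6/5)·[L{t} = 1!/s^2 = 1/s^2]; L{-4} = -4/s; (-8)·[L{sinh(7t)} = 7/(s^2 - 49)].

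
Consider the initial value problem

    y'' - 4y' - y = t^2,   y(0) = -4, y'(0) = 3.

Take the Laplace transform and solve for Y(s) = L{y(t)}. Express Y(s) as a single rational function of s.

Apply the Laplace transform to the equation.
Using L{y''} = s^2 Y - s·y(0) - y'(0) and L{y'} = sY - y(0), with y(0) = -4, y'(0) = 3, the left side becomes (s^2 - 4*s - 1)Y - (-4*s + 19).
The right side is L{t^2} = 2/s^3.
So (s^2 - 4*s - 1)Y = 2/s^3 + (-4*s + 19).
Divide through and combine into a single rational function.

Y(s) = (-4*s^4 + 19*s^3 + 2)/(s^5 - 4*s^4 - s^3)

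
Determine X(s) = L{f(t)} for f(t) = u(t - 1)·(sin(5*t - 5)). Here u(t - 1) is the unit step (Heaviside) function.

X(s) = 5*exp(-s)/(s^2 + 25)

By the second shifting theorem, L{u(t - c)·g(t - c)} = e^(-cs)·G(s) with c = 1 and G(s) = L{g(t)}.
L{sin(5t)} = 5/(s^2 + 25).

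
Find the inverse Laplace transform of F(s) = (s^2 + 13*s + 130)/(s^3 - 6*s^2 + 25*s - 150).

4*exp(6*t) - sin(5*t) - 3*cos(5*t)

Factor the denominator: s^3 - 6*s^2 + 25*s - 150 = (s - 6)*(s^2 + 25).
Partial fraction decomposition gives [4/(s - 6)] + [-3*s/(s^2 + 25)] + [-5/(s^2 + 25)].
Invert each term: 4/(s - 6) ↔ 4e^(6t); -3·s/(s^2 + 25) ↔ -3cos(5t); -1·5/(s^2 + 25) ↔ -sin(5t).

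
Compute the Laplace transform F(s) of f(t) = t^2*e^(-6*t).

F(s) = 2/(s + 6)^3

L{e^(-6t)} = 1/(s + 6).
Then apply L{t^2·g(t)} = (-1)^2 d^2/ds^2[G(s)] with G(s) = 1/(s + 6):
differentiating 2 times and applying the sign gives 2/(s + 6)^3.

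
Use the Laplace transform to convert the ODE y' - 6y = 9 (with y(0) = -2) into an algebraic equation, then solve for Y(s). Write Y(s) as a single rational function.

Take the Laplace transform of both sides.
With L{y'} = sY - y(0) = sY - (-2): the LHS transforms to (s - 6)Y - (-2).
The right side is L{9} = 9/s.
So (s - 6)Y = 9/s + (-2).
Solve for Y(s) and write it as one ratio of polynomials.

Y(s) = (-2*s + 9)/(s^2 - 6*s)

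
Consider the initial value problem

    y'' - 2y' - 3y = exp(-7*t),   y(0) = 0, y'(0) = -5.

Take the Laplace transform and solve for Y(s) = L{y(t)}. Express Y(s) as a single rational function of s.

Laplace-transform each side.
The derivative rules (L{y''} = s^2 Y - s·y(0) - y'(0) and L{y'} = sY - y(0), with y(0) = 0, y'(0) = -5) turn the left side into (s^2 - 2*s - 3)Y - (-5).
The right side is L{exp(-7*t)} = 1/(s + 7).
So (s^2 - 2*s - 3)Y = 1/(s + 7) + (-5).
Divide through and combine into a single rational function.

Y(s) = (-5*s - 34)/(s^3 + 5*s^2 - 17*s - 21)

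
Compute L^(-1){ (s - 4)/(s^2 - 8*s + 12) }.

Rewrite the denominator: s^2 - 8*s + 12 = (s - 4)^2 - 4.
The form in (s - 4) signals a first-shifting-theorem factor e^(4t).
Since L{cosh(2t)} = s/(s^2 - 4), the inverse is exp(4*t)*cosh(2*t).

exp(4*t)*cosh(2*t)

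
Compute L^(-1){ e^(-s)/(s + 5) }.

Heaviside(t - 1)*(exp(-5*t + 5))

The factor e^(-s) signals a time shift by c = 1 (second shifting theorem).
L{e^(-5t)} = 1/(s + 5), so L^-1{1/(s + 5)} = e^(-5*t).
Hence the inverse is u(t - 1) times that function evaluated at t - 1.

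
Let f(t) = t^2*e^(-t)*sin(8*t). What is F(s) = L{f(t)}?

L{sin(8t)} = 8/(s^2 + 64).
Multiplying by e^(-t) shifts s → s + 1, so L{e^(-t)*sin(8*t)} = 8/((s + 1)^2 + 64).
Then apply L{t^2·g(t)} = (-1)^2 d^2/ds^2[G(s)] with G(s) = 8/((s + 1)^2 + 64):
differentiating 2 times and applying the sign gives 16*(3*s^2 + 6*s - 61)/(s^2 + 2*s + 65)^3.

F(s) = 16*(3*s^2 + 6*s - 61)/(s^2 + 2*s + 65)^3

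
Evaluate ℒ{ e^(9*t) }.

L{e^(9t)} = 1/(s - 9).

1/(s - 9)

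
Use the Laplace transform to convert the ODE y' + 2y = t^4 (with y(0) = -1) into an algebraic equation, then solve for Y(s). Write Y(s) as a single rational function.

Laplace-transform each side.
Using L{y'} = sY - y(0) = sY - (-1), the left side becomes (s + 2)Y - (-1).
The right side is L{t^4} = 24/s^5.
So (s + 2)Y = 24/s^5 + (-1).
Solve for Y(s) and write it as one ratio of polynomials.

Y(s) = (-s^5 + 24)/(s^6 + 2*s^5)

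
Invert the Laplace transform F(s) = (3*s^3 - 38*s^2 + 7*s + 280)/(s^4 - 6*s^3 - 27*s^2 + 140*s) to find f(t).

Factor the denominator: s^4 - 6*s^3 - 27*s^2 + 140*s = s*(s - 7)*(s - 4)*(s + 5).
Partial fraction decomposition gives [2/s] + [1/(s - 4)] + [2/(s + 5)] + [-2/(s - 7)].
Invert each term: 2/(s - 0) ↔ 2e^(0t); 1/(s - 4) ↔ e^(4t); 2/(s + 5) ↔ 2e^(-5t); -2/(s - 7) ↔ -2e^(7t).

f(t) = -2*exp(7*t) + exp(4*t) + 2 + 2*exp(-5*t)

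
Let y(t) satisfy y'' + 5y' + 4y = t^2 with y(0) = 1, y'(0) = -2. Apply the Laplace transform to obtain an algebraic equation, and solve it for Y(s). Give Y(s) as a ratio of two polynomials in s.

Laplace-transform each side.
Using L{y''} = s^2 Y - s·y(0) - y'(0) and L{y'} = sY - y(0), with y(0) = 1, y'(0) = -2, the left side becomes (s^2 + 5*s + 4)Y - (s + 3).
The right side is L{t^2} = 2/s^3.
So (s^2 + 5*s + 4)Y = 2/s^3 + (s + 3).
Isolate Y and clear denominators.

Y(s) = (s^3 + 2*s^2 - 2*s + 2)/(s^4 + 4*s^3)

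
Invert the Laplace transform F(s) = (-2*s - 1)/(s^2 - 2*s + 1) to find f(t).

f(t) = -3*t*exp(t) - 2*exp(t)

Factor the denominator: s^2 - 2*s + 1 = (s - 1)^2.
Partial fraction decomposition gives [-2/(s - 1)] + [-3/(s - 1)^2].
Invert each term: -2/(s - 1) ↔ -2e^(t); -3/(s - 1)^2 ↔ -3t·e^(t).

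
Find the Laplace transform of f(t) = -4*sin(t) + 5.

By linearity of the Laplace transform, transform each term separately.
L{5} = 5/s; (-4)·[L{sin(t)} = 1/(s^2 + 1)].

-4/(s^2 + 1) + 5/s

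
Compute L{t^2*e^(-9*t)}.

2/(s + 9)^3

L{e^(-9t)} = 1/(s + 9).
Then apply L{t^2·g(t)} = (-1)^2 d^2/ds^2[G(s)] with G(s) = 1/(s + 9):
differentiating 2 times and applying the sign gives 2/(s + 9)^3.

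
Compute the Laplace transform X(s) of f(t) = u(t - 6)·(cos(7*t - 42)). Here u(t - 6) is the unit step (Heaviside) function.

X(s) = s*exp(-6*s)/(s^2 + 49)

By the second shifting theorem, L{u(t - c)·g(t - c)} = e^(-cs)·G(s) with c = 6 and G(s) = L{g(t)}.
L{cos(7t)} = s/(s^2 + 49).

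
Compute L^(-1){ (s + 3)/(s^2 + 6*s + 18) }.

exp(-3*t)*cos(3*t)

Rewrite the denominator: s^2 + 6*s + 18 = (s + 3)^2 + 9.
The form in (s + 3) signals a first-shifting-theorem factor e^(-3t).
Since L{cos(3t)} = s/(s^2 + 9), the inverse is exp(-3*t)*cos(3*t).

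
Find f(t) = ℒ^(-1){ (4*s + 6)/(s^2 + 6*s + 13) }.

Complete the square in the denominator: s^2 + 6*s + 13 = (s + 3)^2 + 2^2.
Split the numerator to match: 4*s + 6 = 4·(s + 3) - 3·2.
Invert each term: 4·(s + 3)/((s + 3)^2 + 4) ↔ 4e^(-3t)cos(2t); -3·2/((s + 3)^2 + 4) ↔ -3e^(-3t)sin(2t).

f(t) = -3*exp(-3*t)*sin(2*t) + 4*exp(-3*t)*cos(2*t)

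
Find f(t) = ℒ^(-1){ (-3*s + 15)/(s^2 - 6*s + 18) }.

Complete the square in the denominator: s^2 - 6*s + 18 = (s - 3)^2 + 3^2.
Split the numerator to match: -3*s + 15 = -3·(s - 3) + 2·3.
Invert each term: -3·(s - 3)/((s - 3)^2 + 9) ↔ -3e^(3t)cos(3t); 2·3/((s - 3)^2 + 9) ↔ 2e^(3t)sin(3t).

f(t) = 2*exp(3*t)*sin(3*t) - 3*exp(3*t)*cos(3*t)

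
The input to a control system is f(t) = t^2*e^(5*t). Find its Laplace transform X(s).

X(s) = 2/(s - 5)^3

L{e^(5t)} = 1/(s - 5).
Then apply L{t^2·g(t)} = (-1)^2 d^2/ds^2[G(s)] with G(s) = 1/(s - 5):
differentiating 2 times and applying the sign gives 2/(s - 5)^3.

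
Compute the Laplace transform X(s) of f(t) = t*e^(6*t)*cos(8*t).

L{cos(8t)} = s/(s^2 + 64).
Multiplying by e^(6t) shifts s → s - 6, so L{e^(6*t)*cos(8*t)} = (s - 6)/((s - 6)^2 + 64).
Then apply L{t·g(t)} = -d/ds[G(s)] with G(s) = (s - 6)/((s - 6)^2 + 64):
differentiating 1 time and applying the sign gives (s - 14)*(s + 2)/(s^2 - 12*s + 100)^2.

X(s) = (s - 14)*(s + 2)/(s^2 - 12*s + 100)^2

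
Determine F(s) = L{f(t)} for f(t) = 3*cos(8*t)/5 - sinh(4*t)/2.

F(s) = 3*s/(5*(s^2 + 64)) - 2/(s^2 - 16)

The transform is linear, so treat each term independently.
(-1/2)·[L{sinh(4t)} = 4/(s^2 - 16)]; (3/5)·[L{cos(8t)} = s/(s^2 + 64)].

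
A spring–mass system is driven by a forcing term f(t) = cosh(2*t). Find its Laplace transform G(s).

L{cosh(2t)} = s/(s^2 - 4).

G(s) = s/(s^2 - 4)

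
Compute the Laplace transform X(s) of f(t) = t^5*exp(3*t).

X(s) = 120/(s - 3)^6

L{t^5} = 5!/s^6 = 120/s^6.
By the first shifting theorem, multiplying by e^(3t) replaces s with s - 3.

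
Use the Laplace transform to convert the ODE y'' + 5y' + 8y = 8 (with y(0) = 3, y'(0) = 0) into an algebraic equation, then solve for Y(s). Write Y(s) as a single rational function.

Y(s) = (3*s^2 + 15*s + 8)/(s^3 + 5*s^2 + 8*s)

Transform both sides with L{·}.
Using L{y''} = s^2 Y - s·y(0) - y'(0) and L{y'} = sY - y(0), with y(0) = 3, y'(0) = 0, the left side becomes (s^2 + 5*s + 8)Y - (3*s + 15).
The right side is L{8} = 8/s.
So (s^2 + 5*s + 8)Y = 8/s + (3*s + 15).
Solve for Y(s) and write it as one ratio of polynomials.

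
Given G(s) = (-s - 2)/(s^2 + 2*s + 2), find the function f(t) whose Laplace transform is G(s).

Complete the square in the denominator: s^2 + 2*s + 2 = (s + 1)^2 + 1^2.
Split the numerator to match: -s - 2 = -1·(s + 1) - 1·1.
Invert each term: -1·(s + 1)/((s + 1)^2 + 1) ↔ -e^(-t)cos(t); -1·1/((s + 1)^2 + 1) ↔ -e^(-t)sin(t).

f(t) = -exp(-t)*sin(t) - exp(-t)*cos(t)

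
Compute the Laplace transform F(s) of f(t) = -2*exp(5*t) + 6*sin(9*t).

By linearity of the Laplace transform, transform each term separately.
(-2)·[L{e^(5t)} = 1/(s - 5)]; (6)·[L{sin(9t)} = 9/(s^2 + 81)].

F(s) = 54/(s^2 + 81) - 2/(s - 5)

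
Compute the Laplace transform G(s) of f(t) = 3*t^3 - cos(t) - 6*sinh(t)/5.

G(s) = -s/(s^2 + 1) - 6/(5*(s^2 - 1)) + 18/s^4

By linearity of the Laplace transform, transform each term separately.
(3)·[L{t^3} = 3!/s^4 = 6/s^4]; (-1)·[L{cos(t)} = s/(s^2 + 1)]; (-6/5)·[L{sinh(t)} = 1/(s^2 - 1)].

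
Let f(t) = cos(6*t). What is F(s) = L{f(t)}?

F(s) = s/(s^2 + 36)

L{cos(6t)} = s/(s^2 + 36).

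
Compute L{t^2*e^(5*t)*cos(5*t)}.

2*(s - 5)*(s^2 - 10*s - 50)/(s^2 - 10*s + 50)^3

L{cos(5t)} = s/(s^2 + 25).
Multiplying by e^(5t) shifts s → s - 5, so L{e^(5*t)*cos(5*t)} = (s - 5)/((s - 5)^2 + 25).
Then apply L{t^2·g(t)} = (-1)^2 d^2/ds^2[G(s)] with G(s) = (s - 5)/((s - 5)^2 + 25):
differentiating 2 times and applying the sign gives 2*(s - 5)*(s^2 - 10*s - 50)/(s^2 - 10*s + 50)^3.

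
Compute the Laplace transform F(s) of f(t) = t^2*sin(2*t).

L{sin(2t)} = 2/(s^2 + 4).
Then apply L{t^2·g(t)} = (-1)^2 d^2/ds^2[G(s)] with G(s) = 2/(s^2 + 4):
differentiating 2 times and applying the sign gives 4*(3*s^2 - 4)/(s^2 + 4)^3.

F(s) = 4*(3*s^2 - 4)/(s^2 + 4)^3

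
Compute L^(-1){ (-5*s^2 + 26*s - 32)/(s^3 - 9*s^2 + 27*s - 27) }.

t^2*exp(3*t)/2 - 4*t*exp(3*t) - 5*exp(3*t)

Factor the denominator: s^3 - 9*s^2 + 27*s - 27 = (s - 3)^3.
Partial fraction decomposition gives [-5/(s - 3)] + [-4/(s - 3)^2] + [(s - 3)^(-3)].
Invert each term: -5/(s - 3) ↔ -5e^(3t); -4/(s - 3)^2 ↔ -4t·e^(3t); 1/(s - 3)^3 ↔ (1/2)t^2·e^(3t).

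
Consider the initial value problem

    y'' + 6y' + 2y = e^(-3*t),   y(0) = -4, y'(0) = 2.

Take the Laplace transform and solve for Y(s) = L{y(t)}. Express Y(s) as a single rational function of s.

Y(s) = (-4*s^2 - 34*s - 65)/(s^3 + 9*s^2 + 20*s + 6)

Transform both sides with L{·}.
Using L{y''} = s^2 Y - s·y(0) - y'(0) and L{y'} = sY - y(0), with y(0) = -4, y'(0) = 2, the left side becomes (s^2 + 6*s + 2)Y - (-4*s - 22).
The right side is L{e^(-3*t)} = 1/(s + 3).
So (s^2 + 6*s + 2)Y = 1/(s + 3) + (-4*s - 22).
Isolate Y and clear denominators.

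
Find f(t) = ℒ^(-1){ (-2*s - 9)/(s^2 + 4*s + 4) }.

f(t) = -5*t*exp(-2*t) - 2*exp(-2*t)

Factor the denominator: s^2 + 4*s + 4 = (s + 2)^2.
Partial fraction decomposition gives [-2/(s + 2)] + [-5/(s + 2)^2].
Invert each term: -2/(s + 2) ↔ -2e^(-2t); -5/(s + 2)^2 ↔ -5t·e^(-2t).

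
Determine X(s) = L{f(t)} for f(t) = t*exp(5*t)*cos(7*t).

L{cos(7t)} = s/(s^2 + 49).
Multiplying by e^(5t) shifts s → s - 5, so L{exp(5*t)*cos(7*t)} = (s - 5)/((s - 5)^2 + 49).
Then apply L{t·g(t)} = -d/ds[G(s)] with G(s) = (s - 5)/((s - 5)^2 + 49):
differentiating 1 time and applying the sign gives (s - 12)*(s + 2)/(s^2 - 10*s + 74)^2.

X(s) = (s - 12)*(s + 2)/(s^2 - 10*s + 74)^2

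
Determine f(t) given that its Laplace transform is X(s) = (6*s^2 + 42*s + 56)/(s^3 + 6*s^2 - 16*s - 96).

Factor the denominator: s^3 + 6*s^2 - 16*s - 96 = (s - 4)*(s + 4)*(s + 6).
Partial fraction decomposition gives [4/(s - 4)] + [1/(s + 6)] + [1/(s + 4)].
Invert each term: 4/(s - 4) ↔ 4e^(4t); 1/(s + 6) ↔ e^(-6t); 1/(s + 4) ↔ e^(-4t).

f(t) = 4*exp(4*t) + exp(-4*t) + exp(-6*t)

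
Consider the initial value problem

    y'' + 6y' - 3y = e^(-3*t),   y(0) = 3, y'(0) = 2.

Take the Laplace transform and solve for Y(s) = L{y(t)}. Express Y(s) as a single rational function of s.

Apply the Laplace transform to the equation.
With L{y''} = s^2 Y - s·y(0) - y'(0) and L{y'} = sY - y(0), with y(0) = 3, y'(0) = 2: the LHS transforms to (s^2 + 6*s - 3)Y - (3*s + 20).
The right side is L{e^(-3*t)} = 1/(s + 3).
So (s^2 + 6*s - 3)Y = 1/(s + 3) + (3*s + 20).
Solve for Y(s) and write it as one ratio of polynomials.

Y(s) = (3*s^2 + 29*s + 61)/(s^3 + 9*s^2 + 15*s - 9)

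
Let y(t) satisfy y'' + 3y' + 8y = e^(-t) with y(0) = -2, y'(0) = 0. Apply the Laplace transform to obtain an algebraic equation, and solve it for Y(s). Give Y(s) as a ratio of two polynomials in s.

Take the Laplace transform of both sides.
With L{y''} = s^2 Y - s·y(0) - y'(0) and L{y'} = sY - y(0), with y(0) = -2, y'(0) = 0: the LHS transforms to (s^2 + 3*s + 8)Y - (-2*s - 6).
The right side is L{e^(-t)} = 1/(s + 1).
So (s^2 + 3*s + 8)Y = 1/(s + 1) + (-2*s - 6).
Isolate Y and clear denominators.

Y(s) = (-2*s^2 - 8*s - 5)/(s^3 + 4*s^2 + 11*s + 8)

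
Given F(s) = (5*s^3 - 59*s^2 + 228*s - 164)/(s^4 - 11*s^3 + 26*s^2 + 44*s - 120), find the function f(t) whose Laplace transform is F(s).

Factor the denominator: s^4 - 11*s^3 + 26*s^2 + 44*s - 120 = (s - 6)*(s - 5)*(s - 2)*(s + 2).
Partial fraction decomposition gives [-6/(s - 5)] + [5/(s - 6)] + [4/(s + 2)] + [2/(s - 2)].
Invert each term: -6/(s - 5) ↔ -6e^(5t); 5/(s - 6) ↔ 5e^(6t); 4/(s + 2) ↔ 4e^(-2t); 2/(s - 2) ↔ 2e^(2t).

f(t) = 5*exp(6*t) - 6*exp(5*t) + 2*exp(2*t) + 4*exp(-2*t)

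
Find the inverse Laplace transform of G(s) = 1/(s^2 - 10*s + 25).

Rewrite the denominator: s^2 - 10*s + 25 = (s - 5)^2.
The form in (s - 5) signals a first-shifting-theorem factor e^(5t).
Since L{t} = 1!/s^2 = 1/s^2, the inverse is t*e^(5*t).

t*exp(5*t)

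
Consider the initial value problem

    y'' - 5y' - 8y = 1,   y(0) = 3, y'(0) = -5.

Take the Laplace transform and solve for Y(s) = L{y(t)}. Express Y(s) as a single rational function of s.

Laplace-transform each side.
The derivative rules (L{y''} = s^2 Y - s·y(0) - y'(0) and L{y'} = sY - y(0), with y(0) = 3, y'(0) = -5) turn the left side into (s^2 - 5*s - 8)Y - (3*s - 20).
The right side is L{1} = 1/s.
So (s^2 - 5*s - 8)Y = 1/s + (3*s - 20).
Isolate Y and clear denominators.

Y(s) = (3*s^2 - 20*s + 1)/(s^3 - 5*s^2 - 8*s)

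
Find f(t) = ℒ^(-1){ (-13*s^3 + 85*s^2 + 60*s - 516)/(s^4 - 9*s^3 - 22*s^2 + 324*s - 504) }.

f(t) = -6*exp(7*t) - 2*exp(6*t) - exp(2*t) - 4*exp(-6*t)

Factor the denominator: s^4 - 9*s^3 - 22*s^2 + 324*s - 504 = (s - 7)*(s - 6)*(s - 2)*(s + 6).
Partial fraction decomposition gives [-4/(s + 6)] + [-6/(s - 7)] + [-2/(s - 6)] + [-1/(s - 2)].
Invert each term: -4/(s + 6) ↔ -4e^(-6t); -6/(s - 7) ↔ -6e^(7t); -2/(s - 6) ↔ -2e^(6t); -1/(s - 2) ↔ -e^(2t).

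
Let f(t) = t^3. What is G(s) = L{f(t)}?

L{t^3} = 3!/s^4 = 6/s^4.

G(s) = 6/s^4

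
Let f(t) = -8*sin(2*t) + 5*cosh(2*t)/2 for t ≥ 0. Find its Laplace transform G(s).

The transform is linear, so treat each term independently.
(-8)·[L{sin(2t)} = 2/(s^2 + 4)]; (5/2)·[L{cosh(2t)} = s/(s^2 - 4)].

G(s) = 5*s/(2*(s^2 - 4)) - 16/(s^2 + 4)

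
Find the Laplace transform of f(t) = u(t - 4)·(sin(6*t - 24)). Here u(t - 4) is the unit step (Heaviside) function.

6*exp(-4*s)/(s^2 + 36)

By the second shifting theorem, L{u(t - c)·g(t - c)} = e^(-cs)·G(s) with c = 4 and G(s) = L{g(t)}.
L{sin(6t)} = 6/(s^2 + 36).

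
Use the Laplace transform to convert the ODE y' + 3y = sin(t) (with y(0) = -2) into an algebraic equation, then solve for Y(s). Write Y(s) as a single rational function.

Laplace-transform each side.
With L{y'} = sY - y(0) = sY - (-2): the LHS transforms to (s + 3)Y - (-2).
The right side is L{sin(t)} = 1/(s^2 + 1).
So (s + 3)Y = 1/(s^2 + 1) + (-2).
Solve for Y(s) and write it as one ratio of polynomials.

Y(s) = (-2*s^2 - 1)/(s^3 + 3*s^2 + s + 3)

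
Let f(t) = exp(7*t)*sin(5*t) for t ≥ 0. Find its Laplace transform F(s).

F(s) = 5/((s - 7)^2 + 25)

L{sin(5t)} = 5/(s^2 + 25).
By the first shifting theorem, multiplying by e^(7t) replaces s with s - 7.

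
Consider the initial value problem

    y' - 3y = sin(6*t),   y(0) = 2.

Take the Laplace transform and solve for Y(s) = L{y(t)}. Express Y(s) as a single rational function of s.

Y(s) = (2*s^2 + 78)/(s^3 - 3*s^2 + 36*s - 108)

Transform both sides with L{·}.
The derivative rules (L{y'} = sY - y(0) = sY - 2) turn the left side into (s - 3)Y - (2).
The right side is L{sin(6*t)} = 6/(s^2 + 36).
So (s - 3)Y = 6/(s^2 + 36) + (2).
Isolate Y and clear denominators.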